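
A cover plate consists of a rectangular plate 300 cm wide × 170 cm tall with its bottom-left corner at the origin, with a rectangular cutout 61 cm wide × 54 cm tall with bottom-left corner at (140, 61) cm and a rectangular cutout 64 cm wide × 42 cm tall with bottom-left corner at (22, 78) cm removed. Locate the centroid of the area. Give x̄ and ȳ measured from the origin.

x̄ = 154.23 cm, ȳ = 83.94 cm

Part | A | x̄ᵢ | ȳᵢ | A·x̄ᵢ | A·ȳᵢ
plate | 51000.00 | 150.00 | 85.00 | 7650000.00 | 4335000.00
hole 1 | -3294.00 | 170.50 | 88.00 | -561627.00 | -289872.00
hole 2 | -2688.00 | 54.00 | 99.00 | -145152.00 | -266112.00
Σ | 45018.00 |  |  | 6943221.00 | 3779016.00
x̄ = 6943221.00 / 45018.00 = 154.23 cm
ȳ = 3779016.00 / 45018.00 = 83.94 cm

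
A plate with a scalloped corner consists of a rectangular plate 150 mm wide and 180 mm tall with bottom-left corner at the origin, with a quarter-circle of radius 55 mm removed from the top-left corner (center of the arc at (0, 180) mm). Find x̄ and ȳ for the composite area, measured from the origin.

x̄ = 79.98 mm, ȳ = 83.57 mm

plate: A = 150 × 180 = 27000.00, centroid at (75.00, 90.00).
removed quarter-circle: A = −¼π·55² = -2375.83, centroid at (23.34, 156.66).
ΣA = 24624.17 mm², ΣAx̄ = 1969541.67 mm³, ΣAȳ = 2057809.03 mm³.
x̄ = 1969541.67/24624.17 = 79.98 mm; ȳ = 2057809.03/24624.17 = 83.57 mm.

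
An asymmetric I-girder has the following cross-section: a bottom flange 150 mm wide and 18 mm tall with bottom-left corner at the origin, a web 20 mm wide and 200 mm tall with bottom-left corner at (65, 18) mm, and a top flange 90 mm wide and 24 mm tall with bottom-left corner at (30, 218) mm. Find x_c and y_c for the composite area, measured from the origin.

bottom flange: A = 150 × 18 = 2700.00, centroid at (75.00, 9.00).
web: A = 20 × 200 = 4000.00, centroid at (75.00, 118.00).
top flange: A = 90 × 24 = 2160.00, centroid at (75.00, 230.00).
ΣA = 8860.00 mm²
ΣAx_c = (2700.00)(75.00) + (4000.00)(75.00) + (2160.00)(75.00) = 664500.00 mm³
ΣAy_c = (2700.00)(9.00) + (4000.00)(118.00) + (2160.00)(230.00) = 993100.00 mm³
x_c = 664500.00 / 8860.00 = 75.00 mm
y_c = 993100.00 / 8860.00 = 112.09 mm

x_c = 75.00 mm, y_c = 112.09 mm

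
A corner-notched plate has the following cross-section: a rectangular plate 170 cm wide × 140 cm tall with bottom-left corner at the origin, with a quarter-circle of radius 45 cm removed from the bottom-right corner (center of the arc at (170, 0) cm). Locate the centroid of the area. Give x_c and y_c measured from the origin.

plate: A = 170 × 140 = 23800.00, centroid at (85.00, 70.00).
removed quarter-circle: A = −¼π·45² = -1590.43, centroid at (150.90, 19.10).
ΣA = 22209.57 cm², ΣAx_c = 1783001.68 cm³, ΣAy_c = 1635625.00 cm³.
x_c = 1783001.68/22209.57 = 80.28 cm; y_c = 1635625.00/22209.57 = 73.65 cm.

x_c = 80.28 cm, y_c = 73.65 cm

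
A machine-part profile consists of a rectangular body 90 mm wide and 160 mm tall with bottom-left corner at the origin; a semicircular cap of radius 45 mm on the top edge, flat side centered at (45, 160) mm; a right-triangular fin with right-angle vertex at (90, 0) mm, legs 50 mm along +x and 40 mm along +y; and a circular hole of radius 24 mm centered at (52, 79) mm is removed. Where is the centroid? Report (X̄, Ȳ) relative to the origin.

rectangular body: A = 90 × 160 = 14400.00, centroid at (45.00, 80.00).
semicircular top: A = ½π·45² = 3180.86, centroid at (45.00, 179.10).
triangular fin: A = ½·50·40 = 1000.00, centroid at (106.67, 13.33).
hole: A = −π·24² = -1809.56, centroid at (52.00, 79.00).
ΣA = 16771.31 mm², ΣAX̄ = 803708.50 mm³, ΣAȲ = 1592066.31 mm³.
X̄ = 803708.50/16771.31 = 47.92 mm; Ȳ = 1592066.31/16771.31 = 94.93 mm.

X̄ = 47.92 mm, Ȳ = 94.93 mm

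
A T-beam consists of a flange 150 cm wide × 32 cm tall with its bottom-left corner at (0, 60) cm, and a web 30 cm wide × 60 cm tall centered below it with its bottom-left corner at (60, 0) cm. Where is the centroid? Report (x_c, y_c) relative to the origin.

x_c = 75.00 cm, y_c = 63.45 cm

Part | A | x̄ᵢ | ȳᵢ | A·x̄ᵢ | A·ȳᵢ
web | 1800.00 | 75.00 | 30.00 | 135000.00 | 54000.00
flange | 4800.00 | 75.00 | 76.00 | 360000.00 | 364800.00
Σ | 6600.00 |  |  | 495000.00 | 418800.00
x_c = 495000.00 / 6600.00 = 75.00 cm
y_c = 418800.00 / 6600.00 = 63.45 cm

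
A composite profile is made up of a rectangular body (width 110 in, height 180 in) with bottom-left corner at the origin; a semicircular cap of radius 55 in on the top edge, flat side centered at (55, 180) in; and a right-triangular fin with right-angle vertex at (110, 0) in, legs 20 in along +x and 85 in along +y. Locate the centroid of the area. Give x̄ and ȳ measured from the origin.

rectangular body: A = 110 × 180 = 19800.00, centroid at (55.00, 90.00).
semicircular top: A = ½π·55² = 4751.66, centroid at (55.00, 203.34).
triangular fin: A = ½·20·85 = 850.00, centroid at (116.67, 28.33).
ΣA = 25401.66 in², ΣAx̄ = 1449507.91 in³, ΣAȳ = 2772298.60 in³.
x̄ = 1449507.91/25401.66 = 57.06 in; ȳ = 2772298.60/25401.66 = 109.14 in.

x̄ = 57.06 in, ȳ = 109.14 in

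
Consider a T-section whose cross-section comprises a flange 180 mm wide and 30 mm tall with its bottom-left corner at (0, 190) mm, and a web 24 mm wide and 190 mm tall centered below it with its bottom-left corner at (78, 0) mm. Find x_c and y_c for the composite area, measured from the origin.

web: A = 24 × 190 = 4560.00, centroid at (90.00, 95.00).
flange: A = 180 × 30 = 5400.00, centroid at (90.00, 205.00).
ΣA = 9960.00 mm²
ΣAx_c = (4560.00)(90.00) + (5400.00)(90.00) = 896400.00 mm³
ΣAy_c = (4560.00)(95.00) + (5400.00)(205.00) = 1540200.00 mm³
x_c = 896400.00 / 9960.00 = 90.00 mm
y_c = 1540200.00 / 9960.00 = 154.64 mm

x_c = 90.00 mm, y_c = 154.64 mm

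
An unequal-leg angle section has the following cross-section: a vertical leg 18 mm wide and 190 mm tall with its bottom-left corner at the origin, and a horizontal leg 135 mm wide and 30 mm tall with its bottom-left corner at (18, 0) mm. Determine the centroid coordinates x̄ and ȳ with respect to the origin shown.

x̄ = 50.48 mm, ȳ = 51.63 mm

Part | A | x̄ᵢ | ȳᵢ | A·x̄ᵢ | A·ȳᵢ
vertical leg | 3420.00 | 9.00 | 95.00 | 30780.00 | 324900.00
horizontal leg | 4050.00 | 85.50 | 15.00 | 346275.00 | 60750.00
Σ | 7470.00 |  |  | 377055.00 | 385650.00
x̄ = 377055.00 / 7470.00 = 50.48 mm
ȳ = 385650.00 / 7470.00 = 51.63 mm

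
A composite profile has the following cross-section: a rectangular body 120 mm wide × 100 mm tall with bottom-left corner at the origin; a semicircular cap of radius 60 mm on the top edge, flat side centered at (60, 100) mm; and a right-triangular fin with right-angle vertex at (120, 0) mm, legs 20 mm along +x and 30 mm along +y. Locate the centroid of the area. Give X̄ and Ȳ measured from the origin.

Part | A | x̄ᵢ | ȳᵢ | A·x̄ᵢ | A·ȳᵢ
rectangular body | 12000.00 | 60.00 | 50.00 | 720000.00 | 600000.00
semicircular top | 5654.87 | 60.00 | 125.46 | 339292.01 | 709486.68
triangular fin | 300.00 | 126.67 | 10.00 | 38000.00 | 3000.00
Σ | 17954.87 |  |  | 1097292.01 | 1312486.68
X̄ = 1097292.01 / 17954.87 = 61.11 mm
Ȳ = 1312486.68 / 17954.87 = 73.10 mm

X̄ = 61.11 mm, Ȳ = 73.10 mm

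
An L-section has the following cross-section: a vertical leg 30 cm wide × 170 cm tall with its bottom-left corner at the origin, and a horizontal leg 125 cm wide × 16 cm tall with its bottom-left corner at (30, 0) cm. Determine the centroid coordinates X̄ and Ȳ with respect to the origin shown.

X̄ = 36.83 cm, Ȳ = 63.31 cm

Part | A | x̄ᵢ | ȳᵢ | A·x̄ᵢ | A·ȳᵢ
vertical leg | 5100.00 | 15.00 | 85.00 | 76500.00 | 433500.00
horizontal leg | 2000.00 | 92.50 | 8.00 | 185000.00 | 16000.00
Σ | 7100.00 |  |  | 261500.00 | 449500.00
X̄ = 261500.00 / 7100.00 = 36.83 cm
Ȳ = 449500.00 / 7100.00 = 63.31 cm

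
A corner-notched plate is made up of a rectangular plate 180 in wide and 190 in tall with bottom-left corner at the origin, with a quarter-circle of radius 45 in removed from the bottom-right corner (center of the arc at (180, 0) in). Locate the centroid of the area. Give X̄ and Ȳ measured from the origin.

Part | A | x̄ᵢ | ȳᵢ | A·x̄ᵢ | A·ȳᵢ
plate | 34200.00 | 90.00 | 95.00 | 3078000.00 | 3249000.00
removed quarter-circle | -1590.43 | 160.90 | 19.10 | -255902.63 | -30375.00
Σ | 32609.57 |  |  | 2822097.37 | 3218625.00
X̄ = 2822097.37 / 32609.57 = 86.54 in
Ȳ = 3218625.00 / 32609.57 = 98.70 in

X̄ = 86.54 in, Ȳ = 98.70 in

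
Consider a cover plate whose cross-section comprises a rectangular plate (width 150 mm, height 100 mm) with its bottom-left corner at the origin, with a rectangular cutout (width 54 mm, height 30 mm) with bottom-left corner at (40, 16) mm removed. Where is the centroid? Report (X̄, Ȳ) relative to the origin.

X̄ = 75.97 mm, Ȳ = 52.30 mm

Part | A | x̄ᵢ | ȳᵢ | A·x̄ᵢ | A·ȳᵢ
plate | 15000.00 | 75.00 | 50.00 | 1125000.00 | 750000.00
hole | -1620.00 | 67.00 | 31.00 | -108540.00 | -50220.00
Σ | 13380.00 |  |  | 1016460.00 | 699780.00
X̄ = 1016460.00 / 13380.00 = 75.97 mm
Ȳ = 699780.00 / 13380.00 = 52.30 mm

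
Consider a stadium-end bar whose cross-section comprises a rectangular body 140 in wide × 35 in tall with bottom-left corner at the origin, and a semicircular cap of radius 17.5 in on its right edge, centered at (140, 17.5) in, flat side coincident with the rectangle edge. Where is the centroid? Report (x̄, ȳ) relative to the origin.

x̄ = 76.92 in, ȳ = 17.50 in

Part | A | x̄ᵢ | ȳᵢ | A·x̄ᵢ | A·ȳᵢ
rectangular body | 4900.00 | 70.00 | 17.50 | 343000.00 | 85750.00
semicircular end | 481.06 | 147.43 | 17.50 | 70920.81 | 8418.49
Σ | 5381.06 |  |  | 413920.81 | 94168.49
x̄ = 413920.81 / 5381.06 = 76.92 in
ȳ = 94168.49 / 5381.06 = 17.50 in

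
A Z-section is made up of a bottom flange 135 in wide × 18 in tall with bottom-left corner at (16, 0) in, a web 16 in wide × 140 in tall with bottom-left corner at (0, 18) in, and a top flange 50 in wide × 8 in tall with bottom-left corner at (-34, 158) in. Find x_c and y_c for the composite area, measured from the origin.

Part | A | x̄ᵢ | ȳᵢ | A·x̄ᵢ | A·ȳᵢ
bottom flange | 2430.00 | 83.50 | 9.00 | 202905.00 | 21870.00
web | 2240.00 | 8.00 | 88.00 | 17920.00 | 197120.00
top flange | 400.00 | -9.00 | 162.00 | -3600.00 | 64800.00
Σ | 5070.00 |  |  | 217225.00 | 283790.00
x_c = 217225.00 / 5070.00 = 42.85 in
y_c = 283790.00 / 5070.00 = 55.97 in

x_c = 42.85 in, y_c = 55.97 in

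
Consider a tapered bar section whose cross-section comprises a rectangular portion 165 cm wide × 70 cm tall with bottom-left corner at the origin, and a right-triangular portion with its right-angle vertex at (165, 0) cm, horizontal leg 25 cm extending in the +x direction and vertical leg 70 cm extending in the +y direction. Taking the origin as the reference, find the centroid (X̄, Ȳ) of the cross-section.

X̄ = 88.90 cm, Ȳ = 34.18 cm

rectangular portion: A = 165 × 70 = 11550.00, centroid at (82.50, 35.00).
triangular portion: A = ½·25·70 = 875.00, centroid at (173.33, 23.33).
ΣA = 12425.00 cm², ΣAX̄ = 1104541.67 cm³, ΣAȲ = 424666.67 cm³.
X̄ = 1104541.67/12425.00 = 88.90 cm; Ȳ = 424666.67/12425.00 = 34.18 cm.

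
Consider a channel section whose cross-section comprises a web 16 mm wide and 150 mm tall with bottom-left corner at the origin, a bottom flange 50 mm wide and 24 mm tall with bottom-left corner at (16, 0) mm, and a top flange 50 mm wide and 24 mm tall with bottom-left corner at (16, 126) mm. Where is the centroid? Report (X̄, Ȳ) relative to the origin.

X̄ = 24.50 mm, Ȳ = 75.00 mm

web: A = 16 × 150 = 2400.00, centroid at (8.00, 75.00).
bottom flange: A = 50 × 24 = 1200.00, centroid at (41.00, 12.00).
top flange: A = 50 × 24 = 1200.00, centroid at (41.00, 138.00).
ΣA = 4800.00 mm²
ΣAX̄ = (2400.00)(8.00) + (1200.00)(41.00) + (1200.00)(41.00) = 117600.00 mm³
ΣAȲ = (2400.00)(75.00) + (1200.00)(12.00) + (1200.00)(138.00) = 360000.00 mm³
X̄ = 117600.00 / 4800.00 = 24.50 mm
Ȳ = 360000.00 / 4800.00 = 75.00 mm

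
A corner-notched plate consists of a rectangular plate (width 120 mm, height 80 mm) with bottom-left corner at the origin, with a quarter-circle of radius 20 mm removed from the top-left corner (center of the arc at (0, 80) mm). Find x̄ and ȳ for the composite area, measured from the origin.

plate: A = 120 × 80 = 9600.00, centroid at (60.00, 40.00).
removed quarter-circle: A = −¼π·20² = -314.16, centroid at (8.49, 71.51).
ΣA = 9285.84 mm²
ΣAx̄ = (9600.00)(60.00) + (-314.16)(8.49) = 573333.33 mm³
ΣAȳ = (9600.00)(40.00) + (-314.16)(71.51) = 361533.93 mm³
x̄ = 573333.33 / 9285.84 = 61.74 mm
ȳ = 361533.93 / 9285.84 = 38.93 mm

x̄ = 61.74 mm, ȳ = 38.93 mm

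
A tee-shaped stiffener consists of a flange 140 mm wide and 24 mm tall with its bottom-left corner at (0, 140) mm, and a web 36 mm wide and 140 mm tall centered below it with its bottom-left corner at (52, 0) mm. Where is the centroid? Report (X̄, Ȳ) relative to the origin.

X̄ = 70.00 mm, Ȳ = 102.80 mm

web: A = 36 × 140 = 5040.00, centroid at (70.00, 70.00).
flange: A = 140 × 24 = 3360.00, centroid at (70.00, 152.00).
ΣA = 8400.00 mm²
ΣAX̄ = (5040.00)(70.00) + (3360.00)(70.00) = 588000.00 mm³
ΣAȲ = (5040.00)(70.00) + (3360.00)(152.00) = 863520.00 mm³
X̄ = 588000.00 / 8400.00 = 70.00 mm
Ȳ = 863520.00 / 8400.00 = 102.80 mm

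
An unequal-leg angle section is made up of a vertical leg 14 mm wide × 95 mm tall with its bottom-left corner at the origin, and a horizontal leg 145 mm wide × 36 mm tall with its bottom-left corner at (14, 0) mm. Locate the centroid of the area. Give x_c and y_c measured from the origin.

x_c = 70.36 mm, y_c = 23.99 mm

vertical leg: A = 14 × 95 = 1330.00, centroid at (7.00, 47.50).
horizontal leg: A = 145 × 36 = 5220.00, centroid at (86.50, 18.00).
ΣA = 6550.00 mm², ΣAx_c = 460840.00 mm³, ΣAy_c = 157135.00 mm³.
x_c = 460840.00/6550.00 = 70.36 mm; y_c = 157135.00/6550.00 = 23.99 mm.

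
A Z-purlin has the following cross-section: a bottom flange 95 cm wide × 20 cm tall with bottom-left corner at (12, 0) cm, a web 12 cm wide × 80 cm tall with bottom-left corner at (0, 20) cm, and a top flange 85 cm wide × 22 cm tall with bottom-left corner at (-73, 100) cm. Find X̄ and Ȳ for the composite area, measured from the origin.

X̄ = 13.06 cm, Ȳ = 60.08 cm

bottom flange: A = 95 × 20 = 1900.00, centroid at (59.50, 10.00).
web: A = 12 × 80 = 960.00, centroid at (6.00, 60.00).
top flange: A = 85 × 22 = 1870.00, centroid at (-30.50, 111.00).
ΣA = 4730.00 cm², ΣAX̄ = 61775.00 cm³, ΣAȲ = 284170.00 cm³.
X̄ = 61775.00/4730.00 = 13.06 cm; Ȳ = 284170.00/4730.00 = 60.08 cm.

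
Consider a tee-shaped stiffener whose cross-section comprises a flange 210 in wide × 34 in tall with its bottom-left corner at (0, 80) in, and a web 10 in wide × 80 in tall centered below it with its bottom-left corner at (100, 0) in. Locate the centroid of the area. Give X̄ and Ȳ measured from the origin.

web: A = 10 × 80 = 800.00, centroid at (105.00, 40.00).
flange: A = 210 × 34 = 7140.00, centroid at (105.00, 97.00).
ΣA = 7940.00 in², ΣAX̄ = 833700.00 in³, ΣAȲ = 724580.00 in³.
X̄ = 833700.00/7940.00 = 105.00 in; Ȳ = 724580.00/7940.00 = 91.26 in.

X̄ = 105.00 in, Ȳ = 91.26 in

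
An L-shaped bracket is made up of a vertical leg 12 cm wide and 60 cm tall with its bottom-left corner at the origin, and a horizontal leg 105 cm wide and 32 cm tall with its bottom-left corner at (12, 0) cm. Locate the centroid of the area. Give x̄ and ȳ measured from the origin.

Part | A | x̄ᵢ | ȳᵢ | A·x̄ᵢ | A·ȳᵢ
vertical leg | 720.00 | 6.00 | 30.00 | 4320.00 | 21600.00
horizontal leg | 3360.00 | 64.50 | 16.00 | 216720.00 | 53760.00
Σ | 4080.00 |  |  | 221040.00 | 75360.00
x̄ = 221040.00 / 4080.00 = 54.18 cm
ȳ = 75360.00 / 4080.00 = 18.47 cm

x̄ = 54.18 cm, ȳ = 18.47 cm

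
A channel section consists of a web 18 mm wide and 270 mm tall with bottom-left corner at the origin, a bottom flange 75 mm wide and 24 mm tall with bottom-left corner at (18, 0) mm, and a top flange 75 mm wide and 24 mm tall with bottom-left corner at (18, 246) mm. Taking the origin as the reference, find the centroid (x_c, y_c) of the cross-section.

web: A = 18 × 270 = 4860.00, centroid at (9.00, 135.00).
bottom flange: A = 75 × 24 = 1800.00, centroid at (55.50, 12.00).
top flange: A = 75 × 24 = 1800.00, centroid at (55.50, 258.00).
ΣA = 8460.00 mm², ΣAx_c = 243540.00 mm³, ΣAy_c = 1142100.00 mm³.
x_c = 243540.00/8460.00 = 28.79 mm; y_c = 1142100.00/8460.00 = 135.00 mm.

x_c = 28.79 mm, y_c = 135.00 mm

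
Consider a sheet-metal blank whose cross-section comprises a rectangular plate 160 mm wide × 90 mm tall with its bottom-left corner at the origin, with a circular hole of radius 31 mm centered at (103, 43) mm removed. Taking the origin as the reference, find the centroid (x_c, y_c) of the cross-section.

Part | A | x̄ᵢ | ȳᵢ | A·x̄ᵢ | A·ȳᵢ
plate | 14400.00 | 80.00 | 45.00 | 1152000.00 | 648000.00
hole | -3019.07 | 103.00 | 43.00 | -310964.27 | -129820.03
Σ | 11380.93 |  |  | 841035.73 | 518179.97
x_c = 841035.73 / 11380.93 = 73.90 mm
y_c = 518179.97 / 11380.93 = 45.53 mm

x_c = 73.90 mm, y_c = 45.53 mm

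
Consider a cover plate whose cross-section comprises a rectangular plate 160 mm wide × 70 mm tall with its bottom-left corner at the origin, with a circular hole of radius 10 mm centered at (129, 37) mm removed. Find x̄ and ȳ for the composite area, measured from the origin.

plate: A = 160 × 70 = 11200.00, centroid at (80.00, 35.00).
hole: A = −π·10² = -314.16, centroid at (129.00, 37.00).
ΣA = 10885.84 mm²
ΣAx̄ = (11200.00)(80.00) + (-314.16)(129.00) = 855473.45 mm³
ΣAȳ = (11200.00)(35.00) + (-314.16)(37.00) = 380376.11 mm³
x̄ = 855473.45 / 10885.84 = 78.59 mm
ȳ = 380376.11 / 10885.84 = 34.94 mm

x̄ = 78.59 mm, ȳ = 34.94 mm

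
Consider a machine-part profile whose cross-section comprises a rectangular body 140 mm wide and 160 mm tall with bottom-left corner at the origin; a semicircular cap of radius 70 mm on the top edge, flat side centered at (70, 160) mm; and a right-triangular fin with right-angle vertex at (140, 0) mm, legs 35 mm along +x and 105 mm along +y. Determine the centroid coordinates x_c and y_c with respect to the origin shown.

x_c = 74.70 mm, y_c = 103.85 mm

Part | A | x̄ᵢ | ȳᵢ | A·x̄ᵢ | A·ȳᵢ
rectangular body | 22400.00 | 70.00 | 80.00 | 1568000.00 | 1792000.00
semicircular top | 7696.90 | 70.00 | 189.71 | 538783.14 | 1460170.99
triangular fin | 1837.50 | 151.67 | 35.00 | 278687.50 | 64312.50
Σ | 31934.40 |  |  | 2385470.64 | 3316483.49
x_c = 2385470.64 / 31934.40 = 74.70 mm
y_c = 3316483.49 / 31934.40 = 103.85 mm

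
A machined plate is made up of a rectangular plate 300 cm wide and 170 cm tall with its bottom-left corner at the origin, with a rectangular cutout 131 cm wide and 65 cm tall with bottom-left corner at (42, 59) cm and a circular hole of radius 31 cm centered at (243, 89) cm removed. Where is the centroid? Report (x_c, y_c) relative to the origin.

x_c = 152.06 cm, y_c = 83.29 cm

plate: A = 300 × 170 = 51000.00, centroid at (150.00, 85.00).
hole 1: A = −(131 × 65) = -8515.00, centroid at (107.50, 91.50).
hole 2: A = −π·31² = -3019.07, centroid at (243.00, 89.00).
ΣA = 39465.93 cm², ΣAx_c = 6001003.36 cm³, ΣAy_c = 3287180.22 cm³.
x_c = 6001003.36/39465.93 = 152.06 cm; y_c = 3287180.22/39465.93 = 83.29 cm.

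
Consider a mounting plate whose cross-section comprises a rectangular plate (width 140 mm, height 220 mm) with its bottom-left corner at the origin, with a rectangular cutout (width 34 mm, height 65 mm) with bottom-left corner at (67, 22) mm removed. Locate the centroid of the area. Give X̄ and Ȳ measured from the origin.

plate: A = 140 × 220 = 30800.00, centroid at (70.00, 110.00).
hole: A = −(34 × 65) = -2210.00, centroid at (84.00, 54.50).
ΣA = 28590.00 mm²
ΣAX̄ = (30800.00)(70.00) + (-2210.00)(84.00) = 1970360.00 mm³
ΣAȲ = (30800.00)(110.00) + (-2210.00)(54.50) = 3267555.00 mm³
X̄ = 1970360.00 / 28590.00 = 68.92 mm
Ȳ = 3267555.00 / 28590.00 = 114.29 mm

X̄ = 68.92 mm, Ȳ = 114.29 mm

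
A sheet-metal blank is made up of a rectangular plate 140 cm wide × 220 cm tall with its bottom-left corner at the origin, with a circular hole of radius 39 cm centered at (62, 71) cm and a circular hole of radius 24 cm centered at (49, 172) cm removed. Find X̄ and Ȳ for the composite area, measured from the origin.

X̄ = 73.15 cm, Ȳ = 113.06 cm

plate: A = 140 × 220 = 30800.00, centroid at (70.00, 110.00).
hole 1: A = −π·39² = -4778.36, centroid at (62.00, 71.00).
hole 2: A = −π·24² = -1809.56, centroid at (49.00, 172.00).
ΣA = 24212.08 cm², ΣAX̄ = 1771073.22 cm³, ΣAȲ = 2737492.40 cm³.
X̄ = 1771073.22/24212.08 = 73.15 cm; Ȳ = 2737492.40/24212.08 = 113.06 cm.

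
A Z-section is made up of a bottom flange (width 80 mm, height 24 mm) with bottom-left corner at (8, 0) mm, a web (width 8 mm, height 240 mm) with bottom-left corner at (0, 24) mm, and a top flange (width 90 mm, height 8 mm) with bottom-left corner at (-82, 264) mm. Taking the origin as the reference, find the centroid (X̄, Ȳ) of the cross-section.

X̄ = 16.05 mm, Ȳ = 108.00 mm

bottom flange: A = 80 × 24 = 1920.00, centroid at (48.00, 12.00).
web: A = 8 × 240 = 1920.00, centroid at (4.00, 144.00).
top flange: A = 90 × 8 = 720.00, centroid at (-37.00, 268.00).
ΣA = 4560.00 mm², ΣAX̄ = 73200.00 mm³, ΣAȲ = 492480.00 mm³.
X̄ = 73200.00/4560.00 = 16.05 mm; Ȳ = 492480.00/4560.00 = 108.00 mm.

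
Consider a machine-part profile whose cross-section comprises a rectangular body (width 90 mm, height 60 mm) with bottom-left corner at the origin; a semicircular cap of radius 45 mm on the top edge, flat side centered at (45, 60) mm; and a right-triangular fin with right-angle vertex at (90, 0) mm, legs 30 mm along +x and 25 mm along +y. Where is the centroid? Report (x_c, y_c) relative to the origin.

rectangular body: A = 90 × 60 = 5400.00, centroid at (45.00, 30.00).
semicircular top: A = ½π·45² = 3180.86, centroid at (45.00, 79.10).
triangular fin: A = ½·30·25 = 375.00, centroid at (100.00, 8.33).
ΣA = 8955.86 mm²
ΣAx_c = (5400.00)(45.00) + (3180.86)(45.00) + (375.00)(100.00) = 423638.82 mm³
ΣAy_c = (5400.00)(30.00) + (3180.86)(79.10) + (375.00)(8.33) = 416726.75 mm³
x_c = 423638.82 / 8955.86 = 47.30 mm
y_c = 416726.75 / 8955.86 = 46.53 mm

x_c = 47.30 mm, y_c = 46.53 mm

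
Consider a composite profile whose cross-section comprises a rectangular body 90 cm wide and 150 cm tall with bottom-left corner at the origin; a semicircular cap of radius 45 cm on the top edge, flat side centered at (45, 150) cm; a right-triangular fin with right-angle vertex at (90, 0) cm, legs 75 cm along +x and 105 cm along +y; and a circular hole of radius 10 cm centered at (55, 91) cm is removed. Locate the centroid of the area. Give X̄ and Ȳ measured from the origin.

Part | A | x̄ᵢ | ȳᵢ | A·x̄ᵢ | A·ȳᵢ
rectangular body | 13500.00 | 45.00 | 75.00 | 607500.00 | 1012500.00
semicircular top | 3180.86 | 45.00 | 169.10 | 143138.82 | 537879.38
triangular fin | 3937.50 | 115.00 | 35.00 | 452812.50 | 137812.50
hole | -314.16 | 55.00 | 91.00 | -17278.76 | -28588.49
Σ | 20304.20 |  |  | 1186172.56 | 1659603.39
X̄ = 1186172.56 / 20304.20 = 58.42 cm
Ȳ = 1659603.39 / 20304.20 = 81.74 cm

X̄ = 58.42 cm, Ȳ = 81.74 cm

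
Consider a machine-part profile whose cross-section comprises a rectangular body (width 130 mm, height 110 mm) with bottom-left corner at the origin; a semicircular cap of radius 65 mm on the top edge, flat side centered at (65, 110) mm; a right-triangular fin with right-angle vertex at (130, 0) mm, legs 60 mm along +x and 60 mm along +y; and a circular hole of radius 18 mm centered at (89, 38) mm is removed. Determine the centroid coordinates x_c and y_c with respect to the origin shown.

Part | A | x̄ᵢ | ȳᵢ | A·x̄ᵢ | A·ȳᵢ
rectangular body | 14300.00 | 65.00 | 55.00 | 929500.00 | 786500.00
semicircular top | 6636.61 | 65.00 | 137.59 | 431379.94 | 913110.93
triangular fin | 1800.00 | 150.00 | 20.00 | 270000.00 | 36000.00
hole | -1017.88 | 89.00 | 38.00 | -90590.97 | -38679.29
Σ | 21718.74 |  |  | 1540288.98 | 1696931.64
x_c = 1540288.98 / 21718.74 = 70.92 mm
y_c = 1696931.64 / 21718.74 = 78.13 mm

x_c = 70.92 mm, y_c = 78.13 mm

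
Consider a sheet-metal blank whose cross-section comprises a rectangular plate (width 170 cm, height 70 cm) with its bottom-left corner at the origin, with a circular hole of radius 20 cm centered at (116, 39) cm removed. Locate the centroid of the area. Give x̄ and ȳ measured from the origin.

x̄ = 81.34 cm, ȳ = 34.53 cm

plate: A = 170 × 70 = 11900.00, centroid at (85.00, 35.00).
hole: A = −π·20² = -1256.64, centroid at (116.00, 39.00).
ΣA = 10643.36 cm²
ΣAx̄ = (11900.00)(85.00) + (-1256.64)(116.00) = 865730.10 cm³
ΣAȳ = (11900.00)(35.00) + (-1256.64)(39.00) = 367491.15 cm³
x̄ = 865730.10 / 10643.36 = 81.34 cm
ȳ = 367491.15 / 10643.36 = 34.53 cm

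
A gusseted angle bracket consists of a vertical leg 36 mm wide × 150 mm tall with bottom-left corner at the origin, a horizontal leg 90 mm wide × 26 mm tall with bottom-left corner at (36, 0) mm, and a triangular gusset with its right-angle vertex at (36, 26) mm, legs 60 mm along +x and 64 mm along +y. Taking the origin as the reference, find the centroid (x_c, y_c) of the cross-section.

x_c = 40.81 mm, y_c = 54.48 mm

vertical leg: A = 36 × 150 = 5400.00, centroid at (18.00, 75.00).
horizontal leg: A = 90 × 26 = 2340.00, centroid at (81.00, 13.00).
gusset: A = ½·60·64 = 1920.00, centroid at (56.00, 47.33).
ΣA = 9660.00 mm², ΣAx_c = 394260.00 mm³, ΣAy_c = 526300.00 mm³.
x_c = 394260.00/9660.00 = 40.81 mm; y_c = 526300.00/9660.00 = 54.48 mm.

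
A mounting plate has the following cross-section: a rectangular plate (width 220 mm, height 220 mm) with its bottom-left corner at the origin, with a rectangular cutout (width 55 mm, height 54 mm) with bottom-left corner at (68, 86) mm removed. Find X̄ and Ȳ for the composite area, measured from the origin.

X̄ = 110.95 mm, Ȳ = 109.80 mm

Part | A | x̄ᵢ | ȳᵢ | A·x̄ᵢ | A·ȳᵢ
plate | 48400.00 | 110.00 | 110.00 | 5324000.00 | 5324000.00
hole | -2970.00 | 95.50 | 113.00 | -283635.00 | -335610.00
Σ | 45430.00 |  |  | 5040365.00 | 4988390.00
X̄ = 5040365.00 / 45430.00 = 110.95 mm
Ȳ = 4988390.00 / 45430.00 = 109.80 mm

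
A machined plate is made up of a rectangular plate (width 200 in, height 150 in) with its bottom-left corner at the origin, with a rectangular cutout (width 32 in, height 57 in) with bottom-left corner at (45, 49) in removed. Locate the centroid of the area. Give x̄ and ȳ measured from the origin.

Part | A | x̄ᵢ | ȳᵢ | A·x̄ᵢ | A·ȳᵢ
plate | 30000.00 | 100.00 | 75.00 | 3000000.00 | 2250000.00
hole | -1824.00 | 61.00 | 77.50 | -111264.00 | -141360.00
Σ | 28176.00 |  |  | 2888736.00 | 2108640.00
x̄ = 2888736.00 / 28176.00 = 102.52 in
ȳ = 2108640.00 / 28176.00 = 74.84 in

x̄ = 102.52 in, ȳ = 74.84 in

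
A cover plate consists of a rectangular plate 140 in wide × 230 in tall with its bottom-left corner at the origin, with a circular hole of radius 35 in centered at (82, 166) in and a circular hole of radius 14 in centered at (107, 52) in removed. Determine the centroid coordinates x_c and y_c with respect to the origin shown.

x_c = 67.51 in, y_c = 109.32 in

plate: A = 140 × 230 = 32200.00, centroid at (70.00, 115.00).
hole 1: A = −π·35² = -3848.45, centroid at (82.00, 166.00).
hole 2: A = −π·14² = -615.75, centroid at (107.00, 52.00).
ΣA = 27735.80 in², ΣAx_c = 1872541.54 in³, ΣAy_c = 3032138.02 in³.
x_c = 1872541.54/27735.80 = 67.51 in; y_c = 3032138.02/27735.80 = 109.32 in.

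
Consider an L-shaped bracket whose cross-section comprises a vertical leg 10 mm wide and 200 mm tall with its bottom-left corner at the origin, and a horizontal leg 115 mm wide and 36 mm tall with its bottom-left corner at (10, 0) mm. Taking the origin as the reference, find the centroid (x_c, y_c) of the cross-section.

Part | A | x̄ᵢ | ȳᵢ | A·x̄ᵢ | A·ȳᵢ
vertical leg | 2000.00 | 5.00 | 100.00 | 10000.00 | 200000.00
horizontal leg | 4140.00 | 67.50 | 18.00 | 279450.00 | 74520.00
Σ | 6140.00 |  |  | 289450.00 | 274520.00
x_c = 289450.00 / 6140.00 = 47.14 mm
y_c = 274520.00 / 6140.00 = 44.71 mm

x_c = 47.14 mm, y_c = 44.71 mm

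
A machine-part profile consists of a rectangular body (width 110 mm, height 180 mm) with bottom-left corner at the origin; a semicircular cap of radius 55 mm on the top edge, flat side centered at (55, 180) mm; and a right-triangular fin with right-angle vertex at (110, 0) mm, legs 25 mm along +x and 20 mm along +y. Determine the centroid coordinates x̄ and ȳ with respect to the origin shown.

Part | A | x̄ᵢ | ȳᵢ | A·x̄ᵢ | A·ȳᵢ
rectangular body | 19800.00 | 55.00 | 90.00 | 1089000.00 | 1782000.00
semicircular top | 4751.66 | 55.00 | 203.34 | 261341.24 | 966215.27
triangular fin | 250.00 | 118.33 | 6.67 | 29583.33 | 1666.67
Σ | 24801.66 |  |  | 1379924.57 | 2749881.93
x̄ = 1379924.57 / 24801.66 = 55.64 mm
ȳ = 2749881.93 / 24801.66 = 110.87 mm

x̄ = 55.64 mm, ȳ = 110.87 mm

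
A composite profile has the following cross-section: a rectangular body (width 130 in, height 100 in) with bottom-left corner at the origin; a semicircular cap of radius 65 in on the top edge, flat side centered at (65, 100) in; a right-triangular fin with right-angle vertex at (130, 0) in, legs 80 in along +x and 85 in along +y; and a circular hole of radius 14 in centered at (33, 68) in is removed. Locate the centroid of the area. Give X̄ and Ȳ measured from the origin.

rectangular body: A = 130 × 100 = 13000.00, centroid at (65.00, 50.00).
semicircular top: A = ½π·65² = 6636.61, centroid at (65.00, 127.59).
triangular fin: A = ½·80·85 = 3400.00, centroid at (156.67, 28.33).
hole: A = −π·14² = -615.75, centroid at (33.00, 68.00).
ΣA = 22420.86 in²
ΣAX̄ = (13000.00)(65.00) + (6636.61)(65.00) + (3400.00)(156.67) + (-615.75)(33.00) = 1788726.79 in³
ΣAȲ = (13000.00)(50.00) + (6636.61)(127.59) + (3400.00)(28.33) + (-615.75)(68.00) = 1551206.97 in³
X̄ = 1788726.79 / 22420.86 = 79.78 in
Ȳ = 1551206.97 / 22420.86 = 69.19 in

X̄ = 79.78 in, Ȳ = 69.19 in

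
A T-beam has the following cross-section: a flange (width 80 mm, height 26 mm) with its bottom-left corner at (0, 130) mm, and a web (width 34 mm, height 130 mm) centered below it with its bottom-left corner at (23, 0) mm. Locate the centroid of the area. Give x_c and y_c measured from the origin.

x_c = 40.00 mm, y_c = 89.96 mm

web: A = 34 × 130 = 4420.00, centroid at (40.00, 65.00).
flange: A = 80 × 26 = 2080.00, centroid at (40.00, 143.00).
ΣA = 6500.00 mm², ΣAx_c = 260000.00 mm³, ΣAy_c = 584740.00 mm³.
x_c = 260000.00/6500.00 = 40.00 mm; y_c = 584740.00/6500.00 = 89.96 mm.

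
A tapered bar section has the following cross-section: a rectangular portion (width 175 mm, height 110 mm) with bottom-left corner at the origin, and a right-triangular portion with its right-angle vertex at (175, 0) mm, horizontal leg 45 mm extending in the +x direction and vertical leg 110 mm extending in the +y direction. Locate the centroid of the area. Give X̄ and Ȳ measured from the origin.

Part | A | x̄ᵢ | ȳᵢ | A·x̄ᵢ | A·ȳᵢ
rectangular portion | 19250.00 | 87.50 | 55.00 | 1684375.00 | 1058750.00
triangular portion | 2475.00 | 190.00 | 36.67 | 470250.00 | 90750.00
Σ | 21725.00 |  |  | 2154625.00 | 1149500.00
X̄ = 2154625.00 / 21725.00 = 99.18 mm
Ȳ = 1149500.00 / 21725.00 = 52.91 mm

X̄ = 99.18 mm, Ȳ = 52.91 mm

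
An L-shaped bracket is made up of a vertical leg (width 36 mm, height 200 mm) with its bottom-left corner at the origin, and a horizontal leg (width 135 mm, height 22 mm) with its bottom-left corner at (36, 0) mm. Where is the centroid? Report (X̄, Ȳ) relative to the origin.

vertical leg: A = 36 × 200 = 7200.00, centroid at (18.00, 100.00).
horizontal leg: A = 135 × 22 = 2970.00, centroid at (103.50, 11.00).
ΣA = 10170.00 mm²
ΣAX̄ = (7200.00)(18.00) + (2970.00)(103.50) = 436995.00 mm³
ΣAȲ = (7200.00)(100.00) + (2970.00)(11.00) = 752670.00 mm³
X̄ = 436995.00 / 10170.00 = 42.97 mm
Ȳ = 752670.00 / 10170.00 = 74.01 mm

X̄ = 42.97 mm, Ȳ = 74.01 mm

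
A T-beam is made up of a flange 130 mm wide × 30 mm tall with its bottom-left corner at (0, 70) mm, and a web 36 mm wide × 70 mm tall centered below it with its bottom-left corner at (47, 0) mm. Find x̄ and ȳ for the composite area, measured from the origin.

web: A = 36 × 70 = 2520.00, centroid at (65.00, 35.00).
flange: A = 130 × 30 = 3900.00, centroid at (65.00, 85.00).
ΣA = 6420.00 mm²
ΣAx̄ = (2520.00)(65.00) + (3900.00)(65.00) = 417300.00 mm³
ΣAȳ = (2520.00)(35.00) + (3900.00)(85.00) = 419700.00 mm³
x̄ = 417300.00 / 6420.00 = 65.00 mm
ȳ = 419700.00 / 6420.00 = 65.37 mm

x̄ = 65.00 mm, ȳ = 65.37 mm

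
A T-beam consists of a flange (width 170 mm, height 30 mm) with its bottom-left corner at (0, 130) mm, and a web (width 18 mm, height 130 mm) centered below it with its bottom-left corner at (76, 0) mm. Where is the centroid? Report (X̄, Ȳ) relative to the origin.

Part | A | x̄ᵢ | ȳᵢ | A·x̄ᵢ | A·ȳᵢ
web | 2340.00 | 85.00 | 65.00 | 198900.00 | 152100.00
flange | 5100.00 | 85.00 | 145.00 | 433500.00 | 739500.00
Σ | 7440.00 |  |  | 632400.00 | 891600.00
X̄ = 632400.00 / 7440.00 = 85.00 mm
Ȳ = 891600.00 / 7440.00 = 119.84 mm

X̄ = 85.00 mm, Ȳ = 119.84 mm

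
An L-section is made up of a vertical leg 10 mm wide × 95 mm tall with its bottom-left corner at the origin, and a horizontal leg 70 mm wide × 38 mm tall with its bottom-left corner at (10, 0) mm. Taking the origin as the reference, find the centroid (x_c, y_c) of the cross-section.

x_c = 34.47 mm, y_c = 26.50 mm

vertical leg: A = 10 × 95 = 950.00, centroid at (5.00, 47.50).
horizontal leg: A = 70 × 38 = 2660.00, centroid at (45.00, 19.00).
ΣA = 3610.00 mm²
ΣAx_c = (950.00)(5.00) + (2660.00)(45.00) = 124450.00 mm³
ΣAy_c = (950.00)(47.50) + (2660.00)(19.00) = 95665.00 mm³
x_c = 124450.00 / 3610.00 = 34.47 mm
y_c = 95665.00 / 3610.00 = 26.50 mm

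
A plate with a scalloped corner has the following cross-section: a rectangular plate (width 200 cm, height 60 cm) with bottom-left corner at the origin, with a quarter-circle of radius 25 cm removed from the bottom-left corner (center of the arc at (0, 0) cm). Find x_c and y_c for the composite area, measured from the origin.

x_c = 103.81 cm, y_c = 30.83 cm

plate: A = 200 × 60 = 12000.00, centroid at (100.00, 30.00).
removed quarter-circle: A = −¼π·25² = -490.87, centroid at (10.61, 10.61).
ΣA = 11509.13 cm², ΣAx_c = 1194791.67 cm³, ΣAy_c = 354791.67 cm³.
x_c = 1194791.67/11509.13 = 103.81 cm; y_c = 354791.67/11509.13 = 30.83 cm.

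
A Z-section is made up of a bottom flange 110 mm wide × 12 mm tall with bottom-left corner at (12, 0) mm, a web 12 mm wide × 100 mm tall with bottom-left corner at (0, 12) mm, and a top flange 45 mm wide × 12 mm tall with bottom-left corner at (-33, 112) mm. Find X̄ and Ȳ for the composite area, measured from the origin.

bottom flange: A = 110 × 12 = 1320.00, centroid at (67.00, 6.00).
web: A = 12 × 100 = 1200.00, centroid at (6.00, 62.00).
top flange: A = 45 × 12 = 540.00, centroid at (-10.50, 118.00).
ΣA = 3060.00 mm²
ΣAX̄ = (1320.00)(67.00) + (1200.00)(6.00) + (540.00)(-10.50) = 89970.00 mm³
ΣAȲ = (1320.00)(6.00) + (1200.00)(62.00) + (540.00)(118.00) = 146040.00 mm³
X̄ = 89970.00 / 3060.00 = 29.40 mm
Ȳ = 146040.00 / 3060.00 = 47.73 mm

X̄ = 29.40 mm, Ȳ = 47.73 mm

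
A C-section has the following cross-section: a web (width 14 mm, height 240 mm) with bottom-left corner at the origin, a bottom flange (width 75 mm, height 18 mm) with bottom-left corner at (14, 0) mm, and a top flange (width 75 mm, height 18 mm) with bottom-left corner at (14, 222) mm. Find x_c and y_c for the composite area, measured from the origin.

web: A = 14 × 240 = 3360.00, centroid at (7.00, 120.00).
bottom flange: A = 75 × 18 = 1350.00, centroid at (51.50, 9.00).
top flange: A = 75 × 18 = 1350.00, centroid at (51.50, 231.00).
ΣA = 6060.00 mm², ΣAx_c = 162570.00 mm³, ΣAy_c = 727200.00 mm³.
x_c = 162570.00/6060.00 = 26.83 mm; y_c = 727200.00/6060.00 = 120.00 mm.

x_c = 26.83 mm, y_c = 120.00 mm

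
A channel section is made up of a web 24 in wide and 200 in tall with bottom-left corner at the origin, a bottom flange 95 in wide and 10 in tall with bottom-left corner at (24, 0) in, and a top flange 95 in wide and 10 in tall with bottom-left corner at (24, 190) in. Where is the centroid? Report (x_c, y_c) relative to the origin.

x_c = 28.87 in, y_c = 100.00 in

web: A = 24 × 200 = 4800.00, centroid at (12.00, 100.00).
bottom flange: A = 95 × 10 = 950.00, centroid at (71.50, 5.00).
top flange: A = 95 × 10 = 950.00, centroid at (71.50, 195.00).
ΣA = 6700.00 in², ΣAx_c = 193450.00 in³, ΣAy_c = 670000.00 in³.
x_c = 193450.00/6700.00 = 28.87 in; y_c = 670000.00/6700.00 = 100.00 in.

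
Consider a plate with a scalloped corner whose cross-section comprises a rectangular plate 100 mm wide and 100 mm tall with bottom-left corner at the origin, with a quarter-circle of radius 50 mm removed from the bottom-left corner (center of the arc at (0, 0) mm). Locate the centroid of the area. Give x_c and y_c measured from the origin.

x_c = 57.03 mm, y_c = 57.03 mm

plate: A = 100 × 100 = 10000.00, centroid at (50.00, 50.00).
removed quarter-circle: A = −¼π·50² = -1963.50, centroid at (21.22, 21.22).
ΣA = 8036.50 mm², ΣAx_c = 458333.33 mm³, ΣAy_c = 458333.33 mm³.
x_c = 458333.33/8036.50 = 57.03 mm; y_c = 458333.33/8036.50 = 57.03 mm.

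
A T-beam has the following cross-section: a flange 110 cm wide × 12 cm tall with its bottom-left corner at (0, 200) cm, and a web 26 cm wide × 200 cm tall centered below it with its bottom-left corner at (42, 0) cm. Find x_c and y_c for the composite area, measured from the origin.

web: A = 26 × 200 = 5200.00, centroid at (55.00, 100.00).
flange: A = 110 × 12 = 1320.00, centroid at (55.00, 206.00).
ΣA = 6520.00 cm², ΣAx_c = 358600.00 cm³, ΣAy_c = 791920.00 cm³.
x_c = 358600.00/6520.00 = 55.00 cm; y_c = 791920.00/6520.00 = 121.46 cm.

x_c = 55.00 cm, y_c = 121.46 cm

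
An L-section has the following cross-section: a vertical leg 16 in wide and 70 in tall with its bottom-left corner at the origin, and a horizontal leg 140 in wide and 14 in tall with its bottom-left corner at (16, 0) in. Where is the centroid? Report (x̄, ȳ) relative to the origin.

x̄ = 57.64 in, ȳ = 17.18 in

Part | A | x̄ᵢ | ȳᵢ | A·x̄ᵢ | A·ȳᵢ
vertical leg | 1120.00 | 8.00 | 35.00 | 8960.00 | 39200.00
horizontal leg | 1960.00 | 86.00 | 7.00 | 168560.00 | 13720.00
Σ | 3080.00 |  |  | 177520.00 | 52920.00
x̄ = 177520.00 / 3080.00 = 57.64 in
ȳ = 52920.00 / 3080.00 = 17.18 in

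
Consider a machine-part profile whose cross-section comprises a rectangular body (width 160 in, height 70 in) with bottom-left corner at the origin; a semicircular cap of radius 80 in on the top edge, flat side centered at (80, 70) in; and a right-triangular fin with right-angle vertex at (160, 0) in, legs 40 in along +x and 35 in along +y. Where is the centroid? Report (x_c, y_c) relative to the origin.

rectangular body: A = 160 × 70 = 11200.00, centroid at (80.00, 35.00).
semicircular top: A = ½π·80² = 10053.10, centroid at (80.00, 103.95).
triangular fin: A = ½·40·35 = 700.00, centroid at (173.33, 11.67).
ΣA = 21953.10 in²
ΣAx_c = (11200.00)(80.00) + (10053.10)(80.00) + (700.00)(173.33) = 1821581.05 in³
ΣAy_c = (11200.00)(35.00) + (10053.10)(103.95) + (700.00)(11.67) = 1445216.75 in³
x_c = 1821581.05 / 21953.10 = 82.98 in
y_c = 1445216.75 / 21953.10 = 65.83 in

x_c = 82.98 in, y_c = 65.83 in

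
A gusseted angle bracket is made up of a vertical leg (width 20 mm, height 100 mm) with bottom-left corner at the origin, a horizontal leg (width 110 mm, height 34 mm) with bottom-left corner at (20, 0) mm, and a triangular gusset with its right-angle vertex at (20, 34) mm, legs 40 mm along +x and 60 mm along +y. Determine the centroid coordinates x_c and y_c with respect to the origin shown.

vertical leg: A = 20 × 100 = 2000.00, centroid at (10.00, 50.00).
horizontal leg: A = 110 × 34 = 3740.00, centroid at (75.00, 17.00).
gusset: A = ½·40·60 = 1200.00, centroid at (33.33, 54.00).
ΣA = 6940.00 mm²
ΣAx_c = (2000.00)(10.00) + (3740.00)(75.00) + (1200.00)(33.33) = 340500.00 mm³
ΣAy_c = (2000.00)(50.00) + (3740.00)(17.00) + (1200.00)(54.00) = 228380.00 mm³
x_c = 340500.00 / 6940.00 = 49.06 mm
y_c = 228380.00 / 6940.00 = 32.91 mm

x_c = 49.06 mm, y_c = 32.91 mm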